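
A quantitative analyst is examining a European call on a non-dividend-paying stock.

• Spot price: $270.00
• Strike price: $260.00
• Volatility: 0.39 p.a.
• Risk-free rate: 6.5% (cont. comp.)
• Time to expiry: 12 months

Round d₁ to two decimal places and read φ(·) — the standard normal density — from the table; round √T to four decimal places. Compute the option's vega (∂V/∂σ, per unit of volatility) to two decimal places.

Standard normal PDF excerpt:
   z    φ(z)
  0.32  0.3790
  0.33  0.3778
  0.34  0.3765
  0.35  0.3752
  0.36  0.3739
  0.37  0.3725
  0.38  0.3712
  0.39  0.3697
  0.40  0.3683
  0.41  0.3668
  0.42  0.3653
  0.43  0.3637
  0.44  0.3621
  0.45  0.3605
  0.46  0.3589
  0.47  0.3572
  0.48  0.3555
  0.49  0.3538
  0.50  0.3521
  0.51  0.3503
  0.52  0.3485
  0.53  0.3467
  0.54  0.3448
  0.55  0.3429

T = 1;  σ√T = 0.3900
ln(S/K) + (r + σ²/2)T = ln(270/260) + (0.065 + 0.39²/2)·1 = 0.0377 + 0.1411 = 0.1788
d₁ = 0.1788 / 0.3900 = 0.4584 which rounds to 0.46
√T = √1 = 1.0000
φ(d₁) = φ(0.46) = 0.3589
vega = S·φ(d₁)·√T = 270·0.3589·1.0000 = 96.9030

96.90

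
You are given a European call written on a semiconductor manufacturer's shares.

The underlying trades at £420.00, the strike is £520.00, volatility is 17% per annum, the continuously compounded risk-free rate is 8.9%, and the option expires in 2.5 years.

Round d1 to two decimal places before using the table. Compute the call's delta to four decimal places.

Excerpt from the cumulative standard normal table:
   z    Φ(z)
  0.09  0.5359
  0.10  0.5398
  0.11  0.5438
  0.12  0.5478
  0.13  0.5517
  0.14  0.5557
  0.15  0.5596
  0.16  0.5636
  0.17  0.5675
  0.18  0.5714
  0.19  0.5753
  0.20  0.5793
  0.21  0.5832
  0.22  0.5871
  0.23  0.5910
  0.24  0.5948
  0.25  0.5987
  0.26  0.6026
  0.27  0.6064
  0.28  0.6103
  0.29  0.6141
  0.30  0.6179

0.5675

σ√T = 0.17 × 1.5811 = 0.2688
d₁ = [ln(420/520) + (0.089 + 0.17²/2)·2.5] / 0.2688 = [-0.2136 + 0.2586] / 0.2688 = 0.1676 → 0.17
N(d₁) = N(0.17) = 0.5675
Δ_call = N(d₁) = 0.5675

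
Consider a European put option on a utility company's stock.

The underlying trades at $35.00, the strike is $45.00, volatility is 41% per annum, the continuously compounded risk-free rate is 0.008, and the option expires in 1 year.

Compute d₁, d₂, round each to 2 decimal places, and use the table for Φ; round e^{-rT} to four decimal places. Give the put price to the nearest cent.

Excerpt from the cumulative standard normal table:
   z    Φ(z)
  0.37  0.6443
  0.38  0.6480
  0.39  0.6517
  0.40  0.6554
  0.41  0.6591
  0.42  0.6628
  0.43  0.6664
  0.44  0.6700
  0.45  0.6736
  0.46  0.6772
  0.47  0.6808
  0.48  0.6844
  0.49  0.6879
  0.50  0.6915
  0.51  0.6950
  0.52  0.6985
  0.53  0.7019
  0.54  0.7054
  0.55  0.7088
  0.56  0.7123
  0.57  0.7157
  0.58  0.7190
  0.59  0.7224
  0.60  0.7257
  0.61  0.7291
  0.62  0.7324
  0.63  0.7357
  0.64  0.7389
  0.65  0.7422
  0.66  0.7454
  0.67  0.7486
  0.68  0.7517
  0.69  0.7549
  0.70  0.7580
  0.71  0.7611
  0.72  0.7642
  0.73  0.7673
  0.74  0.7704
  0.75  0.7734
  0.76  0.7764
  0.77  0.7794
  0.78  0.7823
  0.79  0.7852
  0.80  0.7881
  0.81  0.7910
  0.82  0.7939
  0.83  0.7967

$12.37

T = 1;  σ√T = 0.4100
ln(S/K) + (r + σ²/2)T = ln(35/45) + (0.008 + 0.41²/2)·1 = -0.2513 + 0.0920 = -0.1593
d₁ = -0.1593 / 0.4100 = -0.3884 → -0.39
d₂ = d₁ − σ√T = -0.3884 − 0.4100 = -0.7984 → -0.80
exp(−rT) = exp(−0.008·1) = 0.9920
N(−d₂) = N(0.80) = 0.7881;  N(−d₁) = N(0.39) = 0.6517
P = 45·0.9920·0.7881 − 35·0.6517 = 35.1808 − 22.8095 = 12.3713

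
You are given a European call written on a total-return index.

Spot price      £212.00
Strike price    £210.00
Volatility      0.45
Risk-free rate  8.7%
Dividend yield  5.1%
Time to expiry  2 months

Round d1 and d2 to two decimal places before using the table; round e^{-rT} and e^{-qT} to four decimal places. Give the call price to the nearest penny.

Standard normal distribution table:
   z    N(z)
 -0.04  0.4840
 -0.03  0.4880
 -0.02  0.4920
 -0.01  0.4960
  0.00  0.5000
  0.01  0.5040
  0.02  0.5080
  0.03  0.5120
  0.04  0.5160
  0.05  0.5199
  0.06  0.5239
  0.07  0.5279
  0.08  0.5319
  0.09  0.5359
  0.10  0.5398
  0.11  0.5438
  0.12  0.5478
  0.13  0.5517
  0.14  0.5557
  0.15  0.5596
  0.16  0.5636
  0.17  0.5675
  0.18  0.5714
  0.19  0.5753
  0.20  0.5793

£17.45

σ√T = 0.45·√0.1667 = 0.1837
d₁ = [ln(212/210) + (0.087 − 0.051 + ½·0.45²)·0.1667] / (σ√T) = (0.0095 + 0.0229) / 0.1837 = 0.1761 ⇒ 0.18
d₂ = 0.1761 − 0.1837 = -0.0076 ⇒ -0.01
exp(−qT) = exp(−0.051·0.1667) = 0.9915;  exp(−rT) = exp(−0.087·0.1667) = 0.9856
N(d₁) = N(0.18) = 0.5714;  N(d₂) = N(-0.01) = 0.4960
C = 212·0.9915·0.5714 − 210·0.9856·0.4960 = 120.1071 − 102.6601 = 17.4470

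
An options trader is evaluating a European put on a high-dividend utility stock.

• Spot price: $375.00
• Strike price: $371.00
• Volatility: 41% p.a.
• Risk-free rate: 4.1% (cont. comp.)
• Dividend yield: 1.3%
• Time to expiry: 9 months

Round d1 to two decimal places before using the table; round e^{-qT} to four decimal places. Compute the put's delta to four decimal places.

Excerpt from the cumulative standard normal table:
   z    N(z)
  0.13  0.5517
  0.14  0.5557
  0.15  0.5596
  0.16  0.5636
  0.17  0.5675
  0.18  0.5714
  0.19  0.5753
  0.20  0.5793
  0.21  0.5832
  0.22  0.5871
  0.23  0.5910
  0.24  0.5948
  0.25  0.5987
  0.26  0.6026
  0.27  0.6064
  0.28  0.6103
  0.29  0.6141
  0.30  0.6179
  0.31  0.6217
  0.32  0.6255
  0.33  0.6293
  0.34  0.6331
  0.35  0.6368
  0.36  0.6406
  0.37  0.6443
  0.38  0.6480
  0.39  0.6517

-0.3898

σ√T = 0.41 × 0.8660 = 0.3551
d₁ = [ln(375/371) + (0.041 − 0.013 + 0.41²/2)·0.75] / 0.3551 = [0.0107 + 0.0840] / 0.3551 = 0.2669 which rounds to 0.27
N(d₁) = N(0.27) = 0.6064
Δ_put = exp(−qT)·(N(d₁) − 1) = 0.9903·(0.6064 − 1) = -0.3898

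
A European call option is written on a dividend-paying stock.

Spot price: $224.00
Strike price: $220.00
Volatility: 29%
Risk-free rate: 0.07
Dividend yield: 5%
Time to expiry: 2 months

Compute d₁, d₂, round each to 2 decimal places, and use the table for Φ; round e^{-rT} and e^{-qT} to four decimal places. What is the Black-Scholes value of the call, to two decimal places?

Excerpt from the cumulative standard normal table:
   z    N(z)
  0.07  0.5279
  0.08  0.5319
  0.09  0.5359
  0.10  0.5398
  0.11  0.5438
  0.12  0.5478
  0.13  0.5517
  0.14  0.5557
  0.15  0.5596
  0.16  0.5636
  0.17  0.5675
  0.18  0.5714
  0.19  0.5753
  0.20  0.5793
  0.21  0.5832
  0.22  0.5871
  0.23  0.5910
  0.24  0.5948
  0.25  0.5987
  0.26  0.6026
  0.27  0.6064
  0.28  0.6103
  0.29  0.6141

σ√T = 0.29·√0.1667 = 0.1184
d₁ = [ln(224/220) + (0.07 − 0.05 + 0.29²/2)·0.1667] / 0.1184 = [0.0180 + 0.0103] / 0.1184 = 0.2395 ≈ 0.24
d₂ = d₁ − σ√T = 0.2395 − 0.1184 = 0.1212 ≈ 0.12
exp(−qT) = exp(−0.05·0.1667) = 0.9917;  exp(−rT) = exp(−0.07·0.1667) = 0.9884
N(d₁) = N(0.24) = 0.5948;  N(d₂) = N(0.12) = 0.5478
C = 224·0.9917·0.5948 − 220·0.9884·0.5478 = 132.1293 − 119.1180 = 13.0113

$13.01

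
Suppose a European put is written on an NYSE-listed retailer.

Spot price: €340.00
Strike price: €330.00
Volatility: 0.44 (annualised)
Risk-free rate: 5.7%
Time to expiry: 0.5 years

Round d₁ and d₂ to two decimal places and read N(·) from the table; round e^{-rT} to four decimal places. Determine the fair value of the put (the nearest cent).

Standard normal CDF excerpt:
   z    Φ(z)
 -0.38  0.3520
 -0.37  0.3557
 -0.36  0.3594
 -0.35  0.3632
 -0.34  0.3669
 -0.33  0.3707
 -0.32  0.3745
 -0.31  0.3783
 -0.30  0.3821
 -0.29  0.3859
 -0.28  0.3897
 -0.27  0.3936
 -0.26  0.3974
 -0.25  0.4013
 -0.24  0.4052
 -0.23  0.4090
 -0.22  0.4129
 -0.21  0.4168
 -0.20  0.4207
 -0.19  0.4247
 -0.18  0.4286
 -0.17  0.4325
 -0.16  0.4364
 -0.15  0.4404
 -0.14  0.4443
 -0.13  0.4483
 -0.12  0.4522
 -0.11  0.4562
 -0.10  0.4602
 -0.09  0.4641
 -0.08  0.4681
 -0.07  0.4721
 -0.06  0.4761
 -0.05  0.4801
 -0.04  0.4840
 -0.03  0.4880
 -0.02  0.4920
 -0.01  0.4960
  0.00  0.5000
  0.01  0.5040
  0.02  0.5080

T = 0.5;  σ√T = 0.3111
d₁ = [ln(340/330) + (0.057 + ½·0.44²)·0.5] / (σ√T) = (0.0299 + 0.0769) / 0.3111 = 0.3431 ≈ 0.34
d₂ = 0.3431 − 0.3111 = 0.0320 ≈ 0.03
exp(−rT) = exp(−0.057·0.5) = 0.9719
P = 330·0.9719·N(-0.03) − 340·N(-0.34) = 330·0.9719·0.4880 − 340·0.3669 = 156.5148 − 124.7460 = 31.7688

€31.77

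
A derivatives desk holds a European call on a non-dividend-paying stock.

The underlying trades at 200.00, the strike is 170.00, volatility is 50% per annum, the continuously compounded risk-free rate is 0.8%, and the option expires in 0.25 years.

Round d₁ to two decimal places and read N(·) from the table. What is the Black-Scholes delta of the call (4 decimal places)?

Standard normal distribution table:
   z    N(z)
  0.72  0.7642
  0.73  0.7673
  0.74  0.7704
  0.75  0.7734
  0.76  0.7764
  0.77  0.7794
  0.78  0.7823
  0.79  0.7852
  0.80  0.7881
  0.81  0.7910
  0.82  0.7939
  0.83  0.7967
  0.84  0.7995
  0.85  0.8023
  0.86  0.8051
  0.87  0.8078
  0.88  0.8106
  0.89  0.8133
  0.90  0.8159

0.7823

σ√T = 0.5·√0.25 = 0.2500
ln(S/K) + (r + σ²/2)T = ln(200/170) + (0.008 + 0.5²/2)·0.25 = 0.1625 + 0.0333 = 0.1958
d₁ = 0.1958 / 0.2500 = 0.7831 ⇒ 0.78
N(d₁) = N(0.78) = 0.7823
Δ_call = N(d₁) = 0.7823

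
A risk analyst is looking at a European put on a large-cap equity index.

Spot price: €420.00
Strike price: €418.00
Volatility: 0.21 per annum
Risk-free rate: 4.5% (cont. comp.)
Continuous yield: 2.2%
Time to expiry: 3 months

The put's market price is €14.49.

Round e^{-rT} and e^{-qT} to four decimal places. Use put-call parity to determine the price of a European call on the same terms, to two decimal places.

e^(−qT) = e^(−0.022·0.25) = 0.9945;  e^(−rT) = e^(−0.045·0.25) = 0.9888
Put-call parity: C − P = S·e^(−qT) − K·e^(−rT) = 420·0.9945 − 418·0.9888 = 417.6900 − 413.3184 = 4.3716
C = P + (C − P) = 14.49 + (4.3716) = 18.8616

€18.86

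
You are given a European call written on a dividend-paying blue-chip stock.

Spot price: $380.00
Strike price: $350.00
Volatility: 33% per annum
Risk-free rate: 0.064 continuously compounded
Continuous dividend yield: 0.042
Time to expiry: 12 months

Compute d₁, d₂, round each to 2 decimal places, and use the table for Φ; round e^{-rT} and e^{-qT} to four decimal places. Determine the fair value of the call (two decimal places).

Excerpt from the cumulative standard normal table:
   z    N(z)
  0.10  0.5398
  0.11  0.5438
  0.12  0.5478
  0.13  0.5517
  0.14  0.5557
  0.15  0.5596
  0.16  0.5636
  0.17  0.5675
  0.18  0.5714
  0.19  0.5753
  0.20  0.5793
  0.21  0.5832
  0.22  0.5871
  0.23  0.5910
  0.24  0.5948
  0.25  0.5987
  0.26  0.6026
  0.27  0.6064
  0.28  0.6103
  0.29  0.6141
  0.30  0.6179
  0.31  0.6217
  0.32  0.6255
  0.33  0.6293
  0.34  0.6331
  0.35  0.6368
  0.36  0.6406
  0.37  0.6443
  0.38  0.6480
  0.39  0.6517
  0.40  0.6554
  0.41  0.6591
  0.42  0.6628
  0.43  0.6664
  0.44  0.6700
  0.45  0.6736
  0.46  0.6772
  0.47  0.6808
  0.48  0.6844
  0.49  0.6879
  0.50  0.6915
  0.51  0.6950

σ√T = 0.33·√1 = 0.3300
d₁ = [ln(380/350) + (0.064 − 0.042 + 0.33²/2)·1] / 0.3300 = [0.0822 + 0.0765] / 0.3300 = 0.4809 ≈ 0.48
d₂ = d₁ − σ√T = 0.4809 − 0.3300 = 0.1509 ≈ 0.15
e^(−qT) = e^(−0.042·1) = 0.9589;  e^(−rT) = e^(−0.064·1) = 0.9380
N(d₁) = N(0.48) = 0.6844;  N(d₂) = N(0.15) = 0.5596
C = 380·0.9589·0.6844 − 350·0.9380·0.5596 = 249.3830 − 183.7167 = 65.6664

$65.67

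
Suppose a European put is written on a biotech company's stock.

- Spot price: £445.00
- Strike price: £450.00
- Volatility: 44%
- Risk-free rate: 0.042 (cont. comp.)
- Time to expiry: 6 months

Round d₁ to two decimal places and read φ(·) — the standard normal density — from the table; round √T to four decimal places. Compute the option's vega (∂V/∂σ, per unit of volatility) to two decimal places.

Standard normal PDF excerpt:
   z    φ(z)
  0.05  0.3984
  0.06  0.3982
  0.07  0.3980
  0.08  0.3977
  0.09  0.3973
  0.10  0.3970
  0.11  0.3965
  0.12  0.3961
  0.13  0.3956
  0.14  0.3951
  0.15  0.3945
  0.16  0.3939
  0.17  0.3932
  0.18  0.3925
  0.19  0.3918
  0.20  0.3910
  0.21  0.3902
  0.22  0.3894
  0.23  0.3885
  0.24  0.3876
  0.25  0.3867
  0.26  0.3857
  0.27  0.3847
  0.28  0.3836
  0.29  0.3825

123.28

σ√T = 0.44 × 0.7071 = 0.3111
d₁ = [ln(445/450) + (0.042 + ½·0.44²)·0.5] / (σ√T) = (-0.0112 + 0.0694) / 0.3111 = 0.1871 ⇒ 0.19
√T = √0.5 = 0.7071
φ(d₁) = φ(0.19) = 0.3918
vega = S·φ(d₁)·√T = 445·0.3918·0.7071 = 123.2836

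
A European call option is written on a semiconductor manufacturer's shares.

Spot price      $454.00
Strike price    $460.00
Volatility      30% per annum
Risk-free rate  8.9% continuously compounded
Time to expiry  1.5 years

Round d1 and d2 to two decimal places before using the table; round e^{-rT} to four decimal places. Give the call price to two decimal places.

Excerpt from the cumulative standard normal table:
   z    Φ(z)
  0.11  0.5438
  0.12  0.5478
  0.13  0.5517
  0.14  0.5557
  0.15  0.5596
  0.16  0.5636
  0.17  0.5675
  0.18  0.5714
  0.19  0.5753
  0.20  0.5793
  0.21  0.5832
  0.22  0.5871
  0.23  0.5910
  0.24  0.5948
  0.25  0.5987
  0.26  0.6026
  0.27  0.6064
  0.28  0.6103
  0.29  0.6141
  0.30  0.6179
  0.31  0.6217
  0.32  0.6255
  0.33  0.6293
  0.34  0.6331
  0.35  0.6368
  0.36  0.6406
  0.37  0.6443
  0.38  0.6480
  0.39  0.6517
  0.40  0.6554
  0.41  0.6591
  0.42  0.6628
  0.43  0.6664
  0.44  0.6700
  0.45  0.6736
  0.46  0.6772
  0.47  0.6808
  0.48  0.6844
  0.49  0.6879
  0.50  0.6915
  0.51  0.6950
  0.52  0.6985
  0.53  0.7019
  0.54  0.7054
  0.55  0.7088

$91.86

σ√T = 0.3 × 1.2247 = 0.3674
d₁ = [ln(454/460) + (0.089 + ½·0.3²)·1.5] / (σ√T) = (-0.0131 + 0.2010) / 0.3674 = 0.5113 ≈ 0.51
d₂ = 0.5113 − 0.3674 = 0.1439 ≈ 0.14
e^(−rT) = e^(−0.089·1.5) = 0.8750
C = 454·N(0.51) − 460·0.8750·N(0.14) = 454·0.6950 − 460·0.8750·0.5557 = 315.5300 − 223.6692 = 91.8607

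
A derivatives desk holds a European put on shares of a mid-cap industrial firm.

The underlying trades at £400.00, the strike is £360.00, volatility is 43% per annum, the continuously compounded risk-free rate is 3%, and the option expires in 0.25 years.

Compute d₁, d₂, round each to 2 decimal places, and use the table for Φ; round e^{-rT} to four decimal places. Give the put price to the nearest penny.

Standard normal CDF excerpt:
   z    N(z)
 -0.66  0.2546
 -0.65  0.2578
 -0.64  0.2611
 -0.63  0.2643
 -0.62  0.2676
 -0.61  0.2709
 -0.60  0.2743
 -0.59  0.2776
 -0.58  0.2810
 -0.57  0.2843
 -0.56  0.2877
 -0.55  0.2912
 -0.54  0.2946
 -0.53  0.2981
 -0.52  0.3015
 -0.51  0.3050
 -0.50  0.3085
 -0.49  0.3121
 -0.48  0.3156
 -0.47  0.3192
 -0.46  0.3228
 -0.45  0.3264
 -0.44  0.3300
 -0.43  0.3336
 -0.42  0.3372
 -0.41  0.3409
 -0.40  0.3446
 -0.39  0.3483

£14.76

T = 0.25;  σ√T = 0.2150
d₁ = [ln(400/360) + (0.03 + 0.43²/2)·0.25] / 0.2150 = [0.1054 + 0.0306] / 0.2150 = 0.6324 which rounds to 0.63
d₂ = d₁ − σ√T = 0.6324 − 0.2150 = 0.4174 which rounds to 0.42
e^(−rT) = e^(−0.03·0.25) = 0.9925
N(−d₂) = N(-0.42) = 0.3372;  N(−d₁) = N(-0.63) = 0.2643
P = 360·0.9925·0.3372 − 400·0.2643 = 120.4816 − 105.7200 = 14.7616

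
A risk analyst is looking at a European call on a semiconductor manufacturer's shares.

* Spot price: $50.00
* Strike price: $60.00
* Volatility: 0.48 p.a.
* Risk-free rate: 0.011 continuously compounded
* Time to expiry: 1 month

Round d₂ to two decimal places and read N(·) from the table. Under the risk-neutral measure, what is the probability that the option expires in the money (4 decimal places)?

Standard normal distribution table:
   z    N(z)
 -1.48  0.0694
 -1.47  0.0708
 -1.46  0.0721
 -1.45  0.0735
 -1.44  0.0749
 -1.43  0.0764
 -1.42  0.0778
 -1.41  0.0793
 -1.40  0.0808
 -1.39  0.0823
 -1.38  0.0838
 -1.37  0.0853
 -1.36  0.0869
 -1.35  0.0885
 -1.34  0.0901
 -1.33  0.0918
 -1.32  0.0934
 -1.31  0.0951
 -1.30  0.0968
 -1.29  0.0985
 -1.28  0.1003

σ√T = 0.48·√0.08333 = 0.1386
d₁ = [ln(50/60) + (0.011 + 0.48²/2)·0.08333] / 0.1386 = [-0.1823 + 0.0105] / 0.1386 = -1.2399 ⇒ -1.24
d₂ = d₁ − σ√T = -1.2399 − 0.1386 = -1.3785 ⇒ -1.38
Risk-neutral Pr[S_T > K] = N(d₂) = N(-1.38) = 0.0838

0.0838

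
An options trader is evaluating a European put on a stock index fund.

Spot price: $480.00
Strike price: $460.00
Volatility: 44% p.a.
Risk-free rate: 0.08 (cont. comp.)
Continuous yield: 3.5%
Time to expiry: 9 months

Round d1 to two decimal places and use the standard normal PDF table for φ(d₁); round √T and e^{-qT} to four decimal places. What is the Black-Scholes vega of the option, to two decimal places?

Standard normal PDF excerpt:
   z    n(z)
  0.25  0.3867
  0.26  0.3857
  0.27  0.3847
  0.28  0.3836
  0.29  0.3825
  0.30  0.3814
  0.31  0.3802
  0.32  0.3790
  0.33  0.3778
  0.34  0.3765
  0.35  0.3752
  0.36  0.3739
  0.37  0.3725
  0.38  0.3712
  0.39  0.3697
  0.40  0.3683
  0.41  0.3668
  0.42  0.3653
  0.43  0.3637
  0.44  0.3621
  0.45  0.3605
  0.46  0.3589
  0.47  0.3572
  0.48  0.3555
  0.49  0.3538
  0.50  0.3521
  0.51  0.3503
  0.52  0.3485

149.70

σ√T = 0.44 × 0.8660 = 0.3811
d₁ = [ln(480/460) + (0.08 − 0.035 + ½·0.44²)·0.75] / (σ√T) = (0.0426 + 0.1063) / 0.3811 = 0.3908 ⇒ 0.39
√T = √0.75 = 0.8660
φ(d₁) = φ(0.39) = 0.3697
e^(−qT) = e^(−0.035·0.75) = 0.9741
vega = S·e^(−qT)·φ(d₁)·√T = 480·0.9741·0.3697·0.8660 = 149.6967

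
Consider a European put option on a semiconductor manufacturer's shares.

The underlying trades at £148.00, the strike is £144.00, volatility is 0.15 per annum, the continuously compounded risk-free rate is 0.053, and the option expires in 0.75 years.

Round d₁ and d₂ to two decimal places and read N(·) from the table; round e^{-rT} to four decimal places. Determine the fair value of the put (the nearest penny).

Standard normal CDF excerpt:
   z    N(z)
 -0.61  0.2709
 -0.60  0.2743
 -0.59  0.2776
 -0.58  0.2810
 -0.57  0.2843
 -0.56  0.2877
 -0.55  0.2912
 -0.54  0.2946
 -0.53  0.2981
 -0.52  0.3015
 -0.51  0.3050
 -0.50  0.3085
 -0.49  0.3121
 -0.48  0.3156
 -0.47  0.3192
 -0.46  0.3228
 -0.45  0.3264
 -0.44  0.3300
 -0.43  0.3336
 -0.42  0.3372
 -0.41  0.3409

σ√T = 0.15·√0.75 = 0.1299
ln(S/K) + (r + σ²/2)T = ln(148/144) + (0.053 + 0.15²/2)·0.75 = 0.0274 + 0.0482 = 0.0756
d₁ = 0.0756 / 0.1299 = 0.5819 ⇒ 0.58
d₂ = d₁ − σ√T = 0.5819 − 0.1299 = 0.4520 ⇒ 0.45
exp(−rT) = exp(−0.053·0.75) = 0.9610
N(−d₂) = N(-0.45) = 0.3264;  N(−d₁) = N(-0.58) = 0.2810
P = 144·0.9610·0.3264 − 148·0.2810 = 45.1685 − 41.5880 = 3.5805

£3.58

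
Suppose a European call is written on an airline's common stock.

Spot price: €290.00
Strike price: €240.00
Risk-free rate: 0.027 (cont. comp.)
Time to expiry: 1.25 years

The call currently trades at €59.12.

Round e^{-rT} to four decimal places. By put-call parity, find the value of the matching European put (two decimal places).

exp(−rT) = exp(−0.027·1.25) = 0.9668
Put-call parity: C − P = S − K·e^(−rT) = 290 − 240·0.9668 = 290 − 232.0320 = 57.9680
P = C − (C − P) = 59.12 − (57.9680) = 1.1520

€1.15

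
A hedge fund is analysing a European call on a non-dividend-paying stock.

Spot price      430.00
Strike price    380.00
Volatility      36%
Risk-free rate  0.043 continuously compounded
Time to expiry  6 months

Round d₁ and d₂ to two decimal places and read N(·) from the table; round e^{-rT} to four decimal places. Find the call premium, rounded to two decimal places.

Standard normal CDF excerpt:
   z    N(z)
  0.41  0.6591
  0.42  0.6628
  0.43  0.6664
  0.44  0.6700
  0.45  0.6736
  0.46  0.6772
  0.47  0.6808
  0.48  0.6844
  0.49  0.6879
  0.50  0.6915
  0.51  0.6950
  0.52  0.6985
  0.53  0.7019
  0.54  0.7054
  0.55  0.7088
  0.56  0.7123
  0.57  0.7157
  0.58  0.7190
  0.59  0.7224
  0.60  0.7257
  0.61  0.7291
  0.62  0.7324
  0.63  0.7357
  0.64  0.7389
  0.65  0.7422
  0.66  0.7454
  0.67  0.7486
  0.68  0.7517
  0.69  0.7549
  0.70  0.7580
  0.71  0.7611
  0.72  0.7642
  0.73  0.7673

T = 0.5;  σ√T = 0.2546
d₁ = [ln(430/380) + (0.043 + 0.36²/2)·0.5] / 0.2546 = [0.1236 + 0.0539] / 0.2546 = 0.6973 which rounds to 0.70
d₂ = d₁ − σ√T = 0.6973 − 0.2546 = 0.4428 which rounds to 0.44
exp(−rT) = exp(−0.043·0.5) = 0.9787
C = 430·N(0.70) − 380·0.9787·N(0.44) = 430·0.7580 − 380·0.9787·0.6700 = 325.9400 − 249.1770 = 76.7630

76.76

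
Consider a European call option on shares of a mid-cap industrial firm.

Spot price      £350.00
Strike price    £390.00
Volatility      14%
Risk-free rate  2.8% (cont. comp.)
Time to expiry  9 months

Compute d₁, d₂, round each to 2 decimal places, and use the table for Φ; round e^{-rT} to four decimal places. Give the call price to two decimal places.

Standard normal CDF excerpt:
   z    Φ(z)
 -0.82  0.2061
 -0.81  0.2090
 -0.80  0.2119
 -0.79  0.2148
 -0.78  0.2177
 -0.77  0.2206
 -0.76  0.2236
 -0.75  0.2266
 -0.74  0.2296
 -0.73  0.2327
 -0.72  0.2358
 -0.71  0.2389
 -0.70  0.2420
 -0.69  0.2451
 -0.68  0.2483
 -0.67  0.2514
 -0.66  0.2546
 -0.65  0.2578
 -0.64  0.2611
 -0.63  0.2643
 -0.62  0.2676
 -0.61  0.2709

£5.97

σ√T = 0.14·√0.75 = 0.1212
d₁ = [ln(350/390) + (0.028 + 0.14²/2)·0.75] / 0.1212 = [-0.1082 + 0.0284] / 0.1212 = -0.6587 which rounds to -0.66
d₂ = d₁ − σ√T = -0.6587 − 0.1212 = -0.7799 which rounds to -0.78
e^(−rT) = e^(−0.028·0.75) = 0.9792
C = 350·N(-0.66) − 390·0.9792·N(-0.78) = 350·0.2546 − 390·0.9792·0.2177 = 89.1100 − 83.1370 = 5.9730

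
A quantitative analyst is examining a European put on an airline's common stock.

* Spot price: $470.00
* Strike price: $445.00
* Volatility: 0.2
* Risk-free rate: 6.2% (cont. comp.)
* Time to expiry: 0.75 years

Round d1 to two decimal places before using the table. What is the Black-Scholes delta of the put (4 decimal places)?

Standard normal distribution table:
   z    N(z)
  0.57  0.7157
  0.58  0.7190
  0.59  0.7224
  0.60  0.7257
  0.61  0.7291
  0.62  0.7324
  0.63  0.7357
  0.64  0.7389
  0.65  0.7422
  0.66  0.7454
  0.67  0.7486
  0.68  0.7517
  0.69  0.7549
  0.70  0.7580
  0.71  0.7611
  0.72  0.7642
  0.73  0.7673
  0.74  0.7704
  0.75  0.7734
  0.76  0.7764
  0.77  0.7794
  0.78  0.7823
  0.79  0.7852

σ√T = 0.2 × 0.8660 = 0.1732
d₁ = [ln(470/445) + (0.062 + 0.2²/2)·0.75] / 0.1732 = [0.0547 + 0.0615] / 0.1732 = 0.6706 ≈ 0.67
N(d₁) = N(0.67) = 0.7486
Δ_put = N(d₁) − 1 = 0.7486 − 1 = -0.2514

-0.2514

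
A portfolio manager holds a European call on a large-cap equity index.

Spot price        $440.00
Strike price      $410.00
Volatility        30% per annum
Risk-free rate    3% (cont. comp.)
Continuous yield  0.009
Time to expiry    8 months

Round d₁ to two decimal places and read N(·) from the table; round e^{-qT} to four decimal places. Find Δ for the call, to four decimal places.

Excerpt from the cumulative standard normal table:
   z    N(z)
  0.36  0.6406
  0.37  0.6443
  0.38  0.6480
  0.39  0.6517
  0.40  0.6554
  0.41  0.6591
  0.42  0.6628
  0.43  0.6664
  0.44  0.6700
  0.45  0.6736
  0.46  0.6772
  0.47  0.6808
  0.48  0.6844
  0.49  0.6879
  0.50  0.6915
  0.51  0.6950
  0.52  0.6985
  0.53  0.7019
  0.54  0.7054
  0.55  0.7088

0.6767

σ√T = 0.3·√0.6667 = 0.2449
ln(S/K) + (r − q + σ²/2)T = ln(440/410) + (0.03 − 0.009 + 0.3²/2)·0.6667 = 0.0706 + 0.0440 = 0.1146
d₁ = 0.1146 / 0.2449 = 0.4679 which rounds to 0.47
N(d₁) = N(0.47) = 0.6808
Δ_call = e^(−qT)·N(d₁) = 0.9940·0.6808 = 0.6767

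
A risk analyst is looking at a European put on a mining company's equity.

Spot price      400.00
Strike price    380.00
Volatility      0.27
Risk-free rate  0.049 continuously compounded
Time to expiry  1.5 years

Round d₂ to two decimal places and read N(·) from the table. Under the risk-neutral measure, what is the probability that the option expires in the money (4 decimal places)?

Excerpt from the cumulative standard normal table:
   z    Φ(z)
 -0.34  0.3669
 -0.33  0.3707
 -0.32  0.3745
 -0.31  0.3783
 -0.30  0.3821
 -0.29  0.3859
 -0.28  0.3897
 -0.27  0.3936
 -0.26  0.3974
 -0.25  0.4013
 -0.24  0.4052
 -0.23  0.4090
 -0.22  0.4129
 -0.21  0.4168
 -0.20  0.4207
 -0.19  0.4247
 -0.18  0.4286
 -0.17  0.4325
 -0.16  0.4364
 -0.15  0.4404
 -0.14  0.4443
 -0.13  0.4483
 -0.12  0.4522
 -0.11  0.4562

0.4168

σ√T = 0.27·√1.5 = 0.3307
ln(S/K) + (r + σ²/2)T = ln(400/380) + (0.049 + 0.27²/2)·1.5 = 0.0513 + 0.1282 = 0.1795
d₁ = 0.1795 / 0.3307 = 0.5427 → 0.54
d₂ = d₁ − σ√T = 0.5427 − 0.3307 = 0.2120 → 0.21
Risk-neutral Pr[S_T < K] = N(−d₂) = N(-0.21) = 0.4168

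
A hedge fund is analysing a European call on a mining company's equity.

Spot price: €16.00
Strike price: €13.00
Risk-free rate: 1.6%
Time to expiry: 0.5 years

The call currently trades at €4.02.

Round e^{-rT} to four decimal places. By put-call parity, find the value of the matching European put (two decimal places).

exp(−rT) = exp(−0.016·0.5) = 0.9920
Put-call parity: C − P = S − K·e^(−rT) = 16 − 13·0.9920 = 16 − 12.8960 = 3.1040
P = C − (C − P) = 4.02 − (3.1040) = 0.9160

€0.92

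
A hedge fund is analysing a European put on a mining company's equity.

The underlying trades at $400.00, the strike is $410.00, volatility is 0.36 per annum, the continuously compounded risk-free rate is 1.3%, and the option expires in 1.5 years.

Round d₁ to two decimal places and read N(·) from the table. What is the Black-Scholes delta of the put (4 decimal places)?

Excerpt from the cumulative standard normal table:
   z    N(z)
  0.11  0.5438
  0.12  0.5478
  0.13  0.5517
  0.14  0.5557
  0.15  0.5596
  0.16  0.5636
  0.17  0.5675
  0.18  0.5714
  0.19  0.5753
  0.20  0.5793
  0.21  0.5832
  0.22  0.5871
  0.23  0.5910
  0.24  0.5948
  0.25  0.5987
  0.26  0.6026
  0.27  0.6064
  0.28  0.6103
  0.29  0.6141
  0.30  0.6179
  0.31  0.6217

σ√T = 0.36·√1.5 = 0.4409
d₁ = [ln(400/410) + (0.013 + ½·0.36²)·1.5] / (σ√T) = (-0.0247 + 0.1167) / 0.4409 = 0.2087 which rounds to 0.21
N(d₁) = N(0.21) = 0.5832
Δ_put = N(d₁) − 1 = 0.5832 − 1 = -0.4168

-0.4168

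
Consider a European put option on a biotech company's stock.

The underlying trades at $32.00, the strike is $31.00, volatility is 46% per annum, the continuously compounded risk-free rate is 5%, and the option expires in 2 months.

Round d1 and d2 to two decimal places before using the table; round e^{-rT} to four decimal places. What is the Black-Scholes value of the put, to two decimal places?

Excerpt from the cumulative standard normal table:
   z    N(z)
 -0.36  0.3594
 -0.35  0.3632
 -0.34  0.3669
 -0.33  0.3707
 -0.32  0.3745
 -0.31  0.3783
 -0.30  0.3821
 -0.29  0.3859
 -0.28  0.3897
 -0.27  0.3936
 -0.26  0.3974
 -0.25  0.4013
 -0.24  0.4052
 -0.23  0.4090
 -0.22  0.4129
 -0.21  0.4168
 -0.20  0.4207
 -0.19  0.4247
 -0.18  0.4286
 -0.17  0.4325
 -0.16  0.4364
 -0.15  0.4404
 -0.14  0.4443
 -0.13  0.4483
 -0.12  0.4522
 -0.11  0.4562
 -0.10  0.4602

σ√T = 0.46 × 0.4082 = 0.1878
d₁ = [ln(32/31) + (0.05 + ½·0.46²)·0.1667] / (σ√T) = (0.0317 + 0.0260) / 0.1878 = 0.3073 → 0.31
d₂ = 0.3073 − 0.1878 = 0.1195 → 0.12
e^(−rT) = e^(−0.05·0.1667) = 0.9917
N(−d₂) = N(-0.12) = 0.4522;  N(−d₁) = N(-0.31) = 0.3783
P = 31·0.9917·0.4522 − 32·0.3783 = 13.9018 − 12.1056 = 1.7962

$1.80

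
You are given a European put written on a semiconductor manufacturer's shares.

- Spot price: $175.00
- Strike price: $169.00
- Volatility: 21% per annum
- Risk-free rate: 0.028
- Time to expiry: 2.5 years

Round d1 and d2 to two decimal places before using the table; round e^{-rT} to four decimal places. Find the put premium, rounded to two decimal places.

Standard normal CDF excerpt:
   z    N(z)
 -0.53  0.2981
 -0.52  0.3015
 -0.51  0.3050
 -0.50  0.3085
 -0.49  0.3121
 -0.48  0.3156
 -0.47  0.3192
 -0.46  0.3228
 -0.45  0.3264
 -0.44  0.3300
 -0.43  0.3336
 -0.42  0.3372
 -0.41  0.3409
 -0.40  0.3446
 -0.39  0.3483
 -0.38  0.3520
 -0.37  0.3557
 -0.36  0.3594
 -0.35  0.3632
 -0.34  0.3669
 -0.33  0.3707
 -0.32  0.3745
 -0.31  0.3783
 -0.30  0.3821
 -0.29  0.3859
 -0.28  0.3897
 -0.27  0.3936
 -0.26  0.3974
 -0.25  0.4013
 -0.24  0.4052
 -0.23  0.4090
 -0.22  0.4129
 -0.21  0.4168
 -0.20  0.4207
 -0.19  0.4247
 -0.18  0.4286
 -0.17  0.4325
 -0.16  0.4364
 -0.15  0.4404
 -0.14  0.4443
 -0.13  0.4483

σ√T = 0.21·√2.5 = 0.3320
ln(S/K) + (r + σ²/2)T = ln(175/169) + (0.028 + 0.21²/2)·2.5 = 0.0349 + 0.1251 = 0.1600
d₁ = 0.1600 / 0.3320 = 0.4819 which rounds to 0.48
d₂ = d₁ − σ√T = 0.4819 − 0.3320 = 0.1499 which rounds to 0.15
e^(−rT) = e^(−0.028·2.5) = 0.9324
N(−d₂) = N(-0.15) = 0.4404;  N(−d₁) = N(-0.48) = 0.3156
P = 169·0.9324·0.4404 − 175·0.3156 = 69.3963 − 55.2300 = 14.1663

$14.17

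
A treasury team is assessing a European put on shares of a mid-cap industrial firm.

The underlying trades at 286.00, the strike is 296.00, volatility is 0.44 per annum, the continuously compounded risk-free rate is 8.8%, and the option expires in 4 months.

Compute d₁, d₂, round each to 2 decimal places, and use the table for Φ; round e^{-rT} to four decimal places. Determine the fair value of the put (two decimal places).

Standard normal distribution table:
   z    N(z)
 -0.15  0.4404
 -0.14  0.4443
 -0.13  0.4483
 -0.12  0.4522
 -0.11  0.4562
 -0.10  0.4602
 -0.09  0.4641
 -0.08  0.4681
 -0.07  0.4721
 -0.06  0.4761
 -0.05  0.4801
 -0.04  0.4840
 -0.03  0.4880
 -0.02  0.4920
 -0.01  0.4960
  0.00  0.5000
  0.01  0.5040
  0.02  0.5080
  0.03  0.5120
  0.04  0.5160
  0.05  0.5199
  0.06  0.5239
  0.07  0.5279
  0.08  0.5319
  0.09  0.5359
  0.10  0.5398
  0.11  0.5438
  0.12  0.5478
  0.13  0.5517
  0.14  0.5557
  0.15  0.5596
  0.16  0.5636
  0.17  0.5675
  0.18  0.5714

30.38

σ√T = 0.44·√0.3333 = 0.2540
d₁ = [ln(286/296) + (0.088 + 0.44²/2)·0.3333] / 0.2540 = [-0.0344 + 0.0616] / 0.2540 = 0.1072 which rounds to 0.11
d₂ = d₁ − σ√T = 0.1072 − 0.2540 = -0.1468 which rounds to -0.15
e^(−rT) = e^(−0.088·0.3333) = 0.9711
N(−d₂) = N(0.15) = 0.5596;  N(−d₁) = N(-0.11) = 0.4562
P = 296·0.9711·0.5596 − 286·0.4562 = 160.8546 − 130.4732 = 30.3814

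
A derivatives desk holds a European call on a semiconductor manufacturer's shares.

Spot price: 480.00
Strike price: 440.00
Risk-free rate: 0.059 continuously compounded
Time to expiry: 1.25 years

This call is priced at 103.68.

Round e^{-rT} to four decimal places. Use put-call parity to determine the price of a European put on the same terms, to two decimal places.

e^(−rT) = e^(−0.059·1.25) = 0.9289
Put-call parity: C − P = S − K·e^(−rT) = 480 − 440·0.9289 = 480 − 408.7160 = 71.2840
P = C − (C − P) = 103.68 − (71.2840) = 32.3960

32.40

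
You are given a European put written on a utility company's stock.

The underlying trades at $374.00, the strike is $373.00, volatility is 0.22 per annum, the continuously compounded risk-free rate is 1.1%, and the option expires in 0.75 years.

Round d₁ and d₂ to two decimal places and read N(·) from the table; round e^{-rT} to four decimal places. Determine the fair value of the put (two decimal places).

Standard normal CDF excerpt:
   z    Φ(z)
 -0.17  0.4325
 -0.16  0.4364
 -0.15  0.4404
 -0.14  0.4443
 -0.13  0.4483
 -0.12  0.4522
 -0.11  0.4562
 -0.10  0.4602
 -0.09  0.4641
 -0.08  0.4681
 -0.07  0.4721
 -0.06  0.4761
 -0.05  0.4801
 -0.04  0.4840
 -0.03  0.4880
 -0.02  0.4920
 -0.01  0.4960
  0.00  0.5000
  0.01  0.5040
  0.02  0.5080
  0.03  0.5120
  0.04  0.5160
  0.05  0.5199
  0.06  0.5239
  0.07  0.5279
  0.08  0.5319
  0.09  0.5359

$26.18

σ√T = 0.22 × 0.8660 = 0.1905
d₁ = [ln(374/373) + (0.011 + 0.22²/2)·0.75] / 0.1905 = [0.0027 + 0.0264] / 0.1905 = 0.1526 ≈ 0.15
d₂ = d₁ − σ√T = 0.1526 − 0.1905 = -0.0379 ≈ -0.04
e^(−rT) = e^(−0.011·0.75) = 0.9918
N(−d₂) = N(0.04) = 0.5160;  N(−d₁) = N(-0.15) = 0.4404
P = 373·0.9918·0.5160 − 374·0.4404 = 190.8898 − 164.7096 = 26.1802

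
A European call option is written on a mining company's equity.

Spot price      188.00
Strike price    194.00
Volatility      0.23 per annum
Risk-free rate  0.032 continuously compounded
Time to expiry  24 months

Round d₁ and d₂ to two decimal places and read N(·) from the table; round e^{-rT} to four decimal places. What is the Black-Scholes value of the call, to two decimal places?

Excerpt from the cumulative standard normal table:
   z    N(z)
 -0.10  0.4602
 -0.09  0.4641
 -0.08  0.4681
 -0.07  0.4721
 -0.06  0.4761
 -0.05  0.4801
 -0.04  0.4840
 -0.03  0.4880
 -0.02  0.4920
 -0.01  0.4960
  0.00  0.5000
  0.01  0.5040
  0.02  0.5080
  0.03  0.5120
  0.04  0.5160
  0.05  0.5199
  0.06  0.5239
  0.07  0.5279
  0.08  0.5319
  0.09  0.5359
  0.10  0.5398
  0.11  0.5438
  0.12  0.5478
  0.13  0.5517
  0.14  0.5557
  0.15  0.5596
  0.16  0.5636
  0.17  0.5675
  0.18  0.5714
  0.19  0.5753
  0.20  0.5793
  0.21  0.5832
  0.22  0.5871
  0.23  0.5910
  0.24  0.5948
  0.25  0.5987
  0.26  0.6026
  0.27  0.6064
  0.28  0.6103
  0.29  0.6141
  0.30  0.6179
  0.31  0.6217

T = 2;  σ√T = 0.3253
d₁ = [ln(188/194) + (0.032 + ½·0.23²)·2] / (σ√T) = (-0.0314 + 0.1169) / 0.3253 = 0.2628 ⇒ 0.26
d₂ = 0.2628 − 0.3253 = -0.0625 ⇒ -0.06
e^(−rT) = e^(−0.032·2) = 0.9380
N(d₁) = N(0.26) = 0.6026;  N(d₂) = N(-0.06) = 0.4761
C = 188·0.6026 − 194·0.9380·0.4761 = 113.2888 − 86.6369 = 26.6519

26.65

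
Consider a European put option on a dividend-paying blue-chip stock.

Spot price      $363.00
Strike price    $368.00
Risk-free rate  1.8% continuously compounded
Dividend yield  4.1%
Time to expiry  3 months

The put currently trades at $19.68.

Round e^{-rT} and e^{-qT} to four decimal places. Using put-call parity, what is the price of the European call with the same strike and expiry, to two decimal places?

$12.63

exp(−qT) = exp(−0.041·0.25) = 0.9898;  exp(−rT) = exp(−0.018·0.25) = 0.9955
Put-call parity: C − P = S·e^(−qT) − K·e^(−rT) = 363·0.9898 − 368·0.9955 = 359.2974 − 366.3440 = -7.0466
C = P + (C − P) = 19.68 + (-7.0466) = 12.6334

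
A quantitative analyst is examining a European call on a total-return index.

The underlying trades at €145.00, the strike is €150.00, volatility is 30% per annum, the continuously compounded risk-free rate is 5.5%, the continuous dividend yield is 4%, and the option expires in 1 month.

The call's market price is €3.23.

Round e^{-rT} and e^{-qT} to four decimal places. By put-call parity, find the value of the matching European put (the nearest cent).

€8.02

e^(−qT) = e^(−0.04·0.08333) = 0.9967;  e^(−rT) = e^(−0.055·0.08333) = 0.9954
Put-call parity: C − P = S·e^(−qT) − K·e^(−rT) = 145·0.9967 − 150·0.9954 = 144.5215 − 149.3100 = -4.7885
P = C − (C − P) = 3.23 − (-4.7885) = 8.0185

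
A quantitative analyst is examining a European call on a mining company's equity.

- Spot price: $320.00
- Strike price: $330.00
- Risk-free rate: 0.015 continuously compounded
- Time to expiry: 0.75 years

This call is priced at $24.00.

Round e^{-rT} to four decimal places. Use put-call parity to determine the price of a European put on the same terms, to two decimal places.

$30.30

exp(−rT) = exp(−0.015·0.75) = 0.9888
Put-call parity: C − P = S − K·e^(−rT) = 320 − 330·0.9888 = 320 − 326.3040 = -6.3040
P = C − (C − P) = 24.00 − (-6.3040) = 30.3040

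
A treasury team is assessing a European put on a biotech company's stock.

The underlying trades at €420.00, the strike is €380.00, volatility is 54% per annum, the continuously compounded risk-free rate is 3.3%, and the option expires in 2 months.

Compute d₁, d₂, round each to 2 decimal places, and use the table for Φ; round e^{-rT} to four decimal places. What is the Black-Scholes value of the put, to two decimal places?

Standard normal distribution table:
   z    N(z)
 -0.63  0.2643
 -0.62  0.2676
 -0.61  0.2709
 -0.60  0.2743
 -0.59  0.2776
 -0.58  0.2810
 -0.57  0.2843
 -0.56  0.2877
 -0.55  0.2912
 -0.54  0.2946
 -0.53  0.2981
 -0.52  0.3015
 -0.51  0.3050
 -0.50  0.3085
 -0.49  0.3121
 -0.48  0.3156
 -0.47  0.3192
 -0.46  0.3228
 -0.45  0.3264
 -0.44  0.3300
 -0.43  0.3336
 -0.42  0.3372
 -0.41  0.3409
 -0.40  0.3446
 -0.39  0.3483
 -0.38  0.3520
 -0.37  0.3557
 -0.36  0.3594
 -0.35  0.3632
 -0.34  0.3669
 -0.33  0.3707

T = 0.1667;  σ√T = 0.2205
d₁ = [ln(420/380) + (0.033 + 0.54²/2)·0.1667] / 0.2205 = [0.1001 + 0.0298] / 0.2205 = 0.5892 which rounds to 0.59
d₂ = d₁ − σ√T = 0.5892 − 0.2205 = 0.3687 which rounds to 0.37
e^(−rT) = e^(−0.033·0.1667) = 0.9945
N(−d₂) = N(-0.37) = 0.3557;  N(−d₁) = N(-0.59) = 0.2776
P = 380·0.9945·0.3557 − 420·0.2776 = 134.4226 − 116.5920 = 17.8306

€17.83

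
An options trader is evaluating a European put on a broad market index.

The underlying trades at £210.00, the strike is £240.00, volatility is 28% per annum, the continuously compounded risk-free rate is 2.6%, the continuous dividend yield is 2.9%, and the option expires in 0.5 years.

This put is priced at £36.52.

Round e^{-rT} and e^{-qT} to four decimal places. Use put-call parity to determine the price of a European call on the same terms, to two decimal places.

e^(−qT) = e^(−0.029·0.5) = 0.9856;  e^(−rT) = e^(−0.026·0.5) = 0.9871
Put-call parity: C − P = S·e^(−qT) − K·e^(−rT) = 210·0.9856 − 240·0.9871 = 206.9760 − 236.9040 = -29.9280
C = P + (C − P) = 36.52 + (-29.9280) = 6.5920

£6.59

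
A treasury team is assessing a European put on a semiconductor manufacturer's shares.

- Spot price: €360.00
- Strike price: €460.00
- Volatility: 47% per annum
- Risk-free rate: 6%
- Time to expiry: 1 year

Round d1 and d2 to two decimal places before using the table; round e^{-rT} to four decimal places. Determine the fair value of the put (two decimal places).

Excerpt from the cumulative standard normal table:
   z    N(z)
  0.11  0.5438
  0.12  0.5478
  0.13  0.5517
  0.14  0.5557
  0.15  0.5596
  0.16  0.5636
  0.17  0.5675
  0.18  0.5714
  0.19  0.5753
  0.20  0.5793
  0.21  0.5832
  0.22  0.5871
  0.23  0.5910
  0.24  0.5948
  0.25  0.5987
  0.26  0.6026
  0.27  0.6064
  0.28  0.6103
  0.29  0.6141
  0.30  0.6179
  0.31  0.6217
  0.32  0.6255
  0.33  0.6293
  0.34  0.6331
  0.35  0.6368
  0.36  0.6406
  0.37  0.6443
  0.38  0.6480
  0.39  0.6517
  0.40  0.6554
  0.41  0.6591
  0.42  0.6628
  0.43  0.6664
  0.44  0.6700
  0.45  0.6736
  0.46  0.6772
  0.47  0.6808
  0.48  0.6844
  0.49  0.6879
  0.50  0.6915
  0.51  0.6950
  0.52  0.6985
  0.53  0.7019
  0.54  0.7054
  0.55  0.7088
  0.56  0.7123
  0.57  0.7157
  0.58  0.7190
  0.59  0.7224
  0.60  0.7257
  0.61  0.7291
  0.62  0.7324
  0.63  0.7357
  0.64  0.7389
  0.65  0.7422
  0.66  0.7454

€115.83

T = 1;  σ√T = 0.4700
d₁ = [ln(360/460) + (0.06 + ½·0.47²)·1] / (σ√T) = (-0.2451 + 0.1704) / 0.4700 = -0.1589 which rounds to -0.16
d₂ = -0.1589 − 0.4700 = -0.6289 which rounds to -0.63
e^(−rT) = e^(−0.06·1) = 0.9418
N(−d₂) = N(0.63) = 0.7357;  N(−d₁) = N(0.16) = 0.5636
P = 460·0.9418·0.7357 − 360·0.5636 = 318.7258 − 202.8960 = 115.8298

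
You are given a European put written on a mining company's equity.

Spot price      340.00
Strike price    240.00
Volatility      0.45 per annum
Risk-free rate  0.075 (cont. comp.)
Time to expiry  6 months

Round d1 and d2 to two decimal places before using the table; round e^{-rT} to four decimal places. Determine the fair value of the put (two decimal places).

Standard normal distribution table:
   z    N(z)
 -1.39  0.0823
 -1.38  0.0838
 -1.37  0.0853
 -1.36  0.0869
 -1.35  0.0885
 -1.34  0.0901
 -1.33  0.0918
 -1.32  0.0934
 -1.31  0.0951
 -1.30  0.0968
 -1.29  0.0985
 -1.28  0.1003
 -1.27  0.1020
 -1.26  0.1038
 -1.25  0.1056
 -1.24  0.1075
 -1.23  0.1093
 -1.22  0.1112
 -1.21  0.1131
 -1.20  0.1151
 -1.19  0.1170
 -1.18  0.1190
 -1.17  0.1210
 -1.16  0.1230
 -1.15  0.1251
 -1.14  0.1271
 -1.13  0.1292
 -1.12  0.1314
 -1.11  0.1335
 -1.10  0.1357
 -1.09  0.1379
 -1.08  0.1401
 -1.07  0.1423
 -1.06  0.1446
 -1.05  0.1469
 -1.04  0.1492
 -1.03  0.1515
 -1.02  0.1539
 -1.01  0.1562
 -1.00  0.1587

4.96

σ√T = 0.45 × 0.7071 = 0.3182
d₁ = [ln(340/240) + (0.075 + ½·0.45²)·0.5] / (σ√T) = (0.3483 + 0.0881) / 0.3182 = 1.3716 which rounds to 1.37
d₂ = 1.3716 − 0.3182 = 1.0534 which rounds to 1.05
e^(−rT) = e^(−0.075·0.5) = 0.9632
N(−d₂) = N(-1.05) = 0.1469;  N(−d₁) = N(-1.37) = 0.0853
P = 240·0.9632·0.1469 − 340·0.0853 = 33.9586 − 29.0020 = 4.9566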